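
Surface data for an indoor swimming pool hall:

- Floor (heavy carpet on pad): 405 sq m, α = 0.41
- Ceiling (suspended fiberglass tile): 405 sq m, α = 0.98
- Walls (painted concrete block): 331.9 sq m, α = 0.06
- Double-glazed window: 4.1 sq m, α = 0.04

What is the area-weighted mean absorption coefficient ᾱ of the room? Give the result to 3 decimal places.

S = Σ Sᵢ = 405 + 405 + 331.9 + 4.1 = 1146.0 sq m.
Weighted sum Σ Sα = 583.028.
ᾱ = 583.028 / 1146.0 = 0.509.

0.509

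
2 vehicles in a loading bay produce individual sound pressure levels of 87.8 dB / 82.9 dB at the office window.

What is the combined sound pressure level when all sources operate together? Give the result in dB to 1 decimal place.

89.0 dB

Sum in the linear (power) domain: Σ 10^(Lᵢ/10) = 10^(87.8/10) + 10^(82.9/10) = 7.975e+08.
Back to dB: 10·log₁₀ Σ = 89.0 dB.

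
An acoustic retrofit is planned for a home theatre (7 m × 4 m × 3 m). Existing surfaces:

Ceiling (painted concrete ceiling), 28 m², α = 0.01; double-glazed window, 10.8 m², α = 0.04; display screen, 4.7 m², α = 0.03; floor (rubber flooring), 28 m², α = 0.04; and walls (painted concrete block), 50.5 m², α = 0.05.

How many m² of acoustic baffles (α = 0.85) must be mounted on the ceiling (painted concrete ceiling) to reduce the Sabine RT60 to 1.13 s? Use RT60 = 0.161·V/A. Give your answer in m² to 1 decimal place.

Total absorption A₁ = 28*0.01 + 10.8*0.04 + 4.7*0.03 + 28*0.04 + 50.5*0.05
  = 0.280 + 0.432 + 0.141 + 1.120 + 2.525 = 4.498 m² sabins.
Required A₂ = 0.161·84/1.13 = 11.968 sabins.
Absorption to add: 11.968 − 4.498 = 7.470 sabins.
Net gain per m²: Δα = 0.85 − 0.01 = 0.84.
Area = ΔA/Δα = 7.470/0.84 = 8.9 m².

8.9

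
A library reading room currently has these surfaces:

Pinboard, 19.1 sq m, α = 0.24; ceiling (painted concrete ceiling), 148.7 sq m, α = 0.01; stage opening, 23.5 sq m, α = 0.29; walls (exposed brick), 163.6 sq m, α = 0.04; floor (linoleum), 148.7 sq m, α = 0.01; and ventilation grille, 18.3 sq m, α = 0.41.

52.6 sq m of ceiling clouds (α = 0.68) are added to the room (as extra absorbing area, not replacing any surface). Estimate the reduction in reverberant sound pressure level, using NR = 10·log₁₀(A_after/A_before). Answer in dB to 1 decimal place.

3.5 dB

Total absorption A_before = 19.1×0.24 + 148.7×0.01 + 23.5×0.29 + 163.6×0.04 + 148.7×0.01 + 18.3×0.41
  = 4.584 + 1.487 + 6.815 + 6.544 + 1.487 + 7.503 = 28.420 sq m sabins.
Added absorption = 52.6 × 0.68 = 35.768 sabins.
A_after = 28.420 + 35.768 = 64.188 sabins.
NR = 10·log₁₀(64.188/28.420) = 3.5 dB.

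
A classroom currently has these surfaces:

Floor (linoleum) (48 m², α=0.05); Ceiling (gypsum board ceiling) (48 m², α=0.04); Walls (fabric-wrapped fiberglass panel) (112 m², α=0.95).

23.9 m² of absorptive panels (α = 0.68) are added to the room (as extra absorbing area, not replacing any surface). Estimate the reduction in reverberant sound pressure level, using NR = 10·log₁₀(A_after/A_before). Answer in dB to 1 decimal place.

0.6 dB

Equivalent absorption area: A_before = 48·0.05 + 48·0.04 + 112·0.95 = 110.720 m².
Treatment contributes 23.9·0.68 = 16.252 sabins.
New total A_after = 126.972 sabins.
NR = 10·log₁₀(126.972/110.720) = 0.6 dB.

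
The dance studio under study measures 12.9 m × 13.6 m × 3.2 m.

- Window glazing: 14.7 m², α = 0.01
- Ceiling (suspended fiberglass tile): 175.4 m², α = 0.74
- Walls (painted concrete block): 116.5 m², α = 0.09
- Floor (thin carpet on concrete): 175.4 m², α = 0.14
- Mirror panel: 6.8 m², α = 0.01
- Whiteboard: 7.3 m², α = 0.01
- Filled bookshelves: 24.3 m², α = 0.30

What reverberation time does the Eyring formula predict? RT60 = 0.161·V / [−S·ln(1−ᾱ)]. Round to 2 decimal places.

Total surface area S = 14.7 + 175.4 + 116.5 + 175.4 + 6.8 + 7.3 + 24.3 = 520.4 m².
Σ(Sᵢαᵢ) = 14.7·0.01 + 175.4·0.74 + 116.5·0.09 + 175.4·0.14 + 6.8·0.01 + 7.3·0.01 + 24.3·0.30 = 172.415.
Mean coefficient ᾱ = A/S = 0.3313.
Eyring denominator: −S ln(1−ᾱ) = 209.419.
V = 12.9 × 13.6 × 3.2 = 561.408 m³.
T = 0.161·V/[−S·ln(1−ᾱ)] = 0.161·561.408/209.419 = 0.43 s.

0.43 sec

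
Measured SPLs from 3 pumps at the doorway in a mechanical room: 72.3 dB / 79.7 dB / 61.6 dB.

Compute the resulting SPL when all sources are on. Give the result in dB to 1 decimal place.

Σ 10^(Lᵢ/10) = 1.118e+08.
Combined level = 10 log₁₀(1.118e+08) = 80.5 dB.

80.5 dB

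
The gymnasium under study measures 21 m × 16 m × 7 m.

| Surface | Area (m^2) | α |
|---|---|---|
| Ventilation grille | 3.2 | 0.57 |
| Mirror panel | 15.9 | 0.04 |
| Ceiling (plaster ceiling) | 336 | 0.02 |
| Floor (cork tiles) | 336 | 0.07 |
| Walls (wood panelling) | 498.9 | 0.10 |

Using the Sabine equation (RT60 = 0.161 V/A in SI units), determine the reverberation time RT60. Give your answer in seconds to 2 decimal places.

4.58 s

Summing Sᵢαᵢ: 1.824 + 0.636 + 6.720 + 23.520 + 49.890 → A = 82.590 sabins.
Volume V = 21 × 16 × 7 = 2352 m³.
Sabine: RT60 = 0.161 × 2352 / 82.590 = 4.58 s.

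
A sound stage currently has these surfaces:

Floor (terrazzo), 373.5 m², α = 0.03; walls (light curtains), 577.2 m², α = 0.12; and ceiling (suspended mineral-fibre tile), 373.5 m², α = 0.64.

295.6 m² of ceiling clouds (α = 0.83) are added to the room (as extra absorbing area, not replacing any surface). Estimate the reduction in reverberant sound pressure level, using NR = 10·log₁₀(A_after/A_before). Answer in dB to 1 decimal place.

Total absorption A_before = 373.5×0.03 + 577.2×0.12 + 373.5×0.64
  = 11.205 + 69.264 + 239.040 = 319.509 m² sabins.
Added absorption = 295.6 × 0.83 = 245.348 sabins.
A_after = 319.509 + 245.348 = 564.857 sabins.
Reduction = 10 log₁₀(A_after/A_before) = 10 log₁₀(1.7679) = 2.5 dB.

2.5 dB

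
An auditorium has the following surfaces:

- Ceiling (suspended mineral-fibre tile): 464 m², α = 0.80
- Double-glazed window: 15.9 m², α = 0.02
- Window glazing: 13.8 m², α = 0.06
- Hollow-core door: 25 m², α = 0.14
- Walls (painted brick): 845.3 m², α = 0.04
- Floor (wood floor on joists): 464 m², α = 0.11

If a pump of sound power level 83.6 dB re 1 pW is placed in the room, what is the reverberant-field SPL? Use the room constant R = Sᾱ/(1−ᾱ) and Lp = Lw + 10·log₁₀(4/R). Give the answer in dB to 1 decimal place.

61.7 dB

Σ(Sᵢαᵢ) = 464×0.80 + 15.9×0.02 + 13.8×0.06 + 25×0.14 + 845.3×0.04 + 464×0.11 = 460.698; total area S = 1828.0 m².
ᾱ = 0.2520, so room constant R = A/(1−ᾱ) = 615.906 m².
Lp = 83.6 + 10·log₁₀(4/615.906) = 83.6 + (-21.87) = 61.7 dB.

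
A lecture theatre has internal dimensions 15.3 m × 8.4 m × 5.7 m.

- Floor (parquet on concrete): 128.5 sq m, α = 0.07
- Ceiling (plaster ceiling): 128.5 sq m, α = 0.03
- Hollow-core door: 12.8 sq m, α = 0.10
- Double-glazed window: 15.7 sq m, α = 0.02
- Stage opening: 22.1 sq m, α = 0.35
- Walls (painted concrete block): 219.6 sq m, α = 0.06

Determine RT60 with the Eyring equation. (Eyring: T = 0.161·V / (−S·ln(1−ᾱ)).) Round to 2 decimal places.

Total surface area S = 128.5 + 128.5 + 12.8 + 15.7 + 22.1 + 219.6 = 527.2 sq m.
Σ(Sᵢαᵢ) = 128.5·0.07 + 128.5·0.03 + 12.8·0.10 + 15.7·0.02 + 22.1·0.35 + 219.6·0.06 = 35.355.
ᾱ = 35.355 / 527.2 = 0.0671.
Eyring denominator: −S ln(1−ᾱ) = 36.618.
V = 15.3 × 8.4 × 5.7 = 732.564 m³.
T = 0.161·V/[−S·ln(1−ᾱ)] = 0.161·732.564/36.618 = 3.22 s.

3.22 s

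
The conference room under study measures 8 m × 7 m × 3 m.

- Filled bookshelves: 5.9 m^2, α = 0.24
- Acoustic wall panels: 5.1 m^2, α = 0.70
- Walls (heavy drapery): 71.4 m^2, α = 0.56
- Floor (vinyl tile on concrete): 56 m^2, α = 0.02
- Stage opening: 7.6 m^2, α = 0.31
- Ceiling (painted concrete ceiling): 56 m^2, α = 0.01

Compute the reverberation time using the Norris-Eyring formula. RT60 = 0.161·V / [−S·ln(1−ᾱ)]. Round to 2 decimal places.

0.48 sec

S = Σ Sᵢ = 202.0 m^2.
Absorption A = 5.9×0.24 + 5.1×0.70 + 71.4×0.56 + 56×0.02 + 7.6×0.31 + 56×0.01 = 49.006 sabins.
Mean coefficient ᾱ = A/S = 0.2426.
−S·ln(1−ᾱ) = −202.0 × ln(1 − 0.2426) = 56.128.
V = 8 × 7 × 3 = 168 m³.
T = 0.161·V/[−S·ln(1−ᾱ)] = 0.161·168/56.128 = 0.48 s.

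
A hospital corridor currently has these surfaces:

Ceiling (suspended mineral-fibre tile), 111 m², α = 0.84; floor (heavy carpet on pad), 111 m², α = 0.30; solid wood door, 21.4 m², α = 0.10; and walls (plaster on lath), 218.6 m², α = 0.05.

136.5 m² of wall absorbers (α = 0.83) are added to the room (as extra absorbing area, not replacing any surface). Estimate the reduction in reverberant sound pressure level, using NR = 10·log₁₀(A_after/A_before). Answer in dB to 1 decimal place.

A_before = Σ Sᵢαᵢ = 111·0.84 + 111·0.30 + 21.4·0.10 + 218.6·0.05 = 139.610 sabins.
Treatment contributes 136.5·0.83 = 113.295 sabins.
A_after = 139.610 + 113.295 = 252.905 sabins.
Reduction = 10 log₁₀(A_after/A_before) = 10 log₁₀(1.8115) = 2.6 dB.

2.6 dB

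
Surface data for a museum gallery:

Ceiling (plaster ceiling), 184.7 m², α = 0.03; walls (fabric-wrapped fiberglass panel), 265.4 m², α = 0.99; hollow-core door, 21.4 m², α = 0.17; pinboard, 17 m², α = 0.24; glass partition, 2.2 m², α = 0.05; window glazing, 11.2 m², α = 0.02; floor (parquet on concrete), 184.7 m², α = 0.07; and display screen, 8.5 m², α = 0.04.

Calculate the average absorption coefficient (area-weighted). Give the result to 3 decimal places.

S = Σ Sᵢ = 184.7 + 265.4 + 21.4 + 17 + 2.2 + 11.2 + 184.7 + 8.5 = 695.1 m².
Σ(Sᵢαᵢ) = 184.7*0.03 + 265.4*0.99 + 21.4*0.17 + 17*0.24 + 2.2*0.05 + 11.2*0.02 + 184.7*0.07 + 8.5*0.04 = 289.608.
ᾱ = A/S = 0.417.

0.417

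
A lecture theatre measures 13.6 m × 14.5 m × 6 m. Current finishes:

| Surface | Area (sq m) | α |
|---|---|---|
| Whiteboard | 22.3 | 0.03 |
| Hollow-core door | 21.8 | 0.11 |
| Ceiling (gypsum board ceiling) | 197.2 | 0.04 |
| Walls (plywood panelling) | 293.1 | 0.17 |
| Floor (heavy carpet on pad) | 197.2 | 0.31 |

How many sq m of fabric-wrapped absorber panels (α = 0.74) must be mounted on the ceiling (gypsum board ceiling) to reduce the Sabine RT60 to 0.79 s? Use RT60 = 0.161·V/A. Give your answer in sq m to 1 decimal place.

170.3

A₁ = Σ Sᵢαᵢ = 22.3·0.03 + 21.8·0.11 + 197.2·0.04 + 293.1·0.17 + 197.2·0.31 = 121.914 sabins.
Required A₂ = 0.161·1183.2/0.79 = 241.133 sabins.
ΔA needed = 241.133 − 121.914 = 119.219 sabins.
Net gain per sq m: Δα = 0.74 − 0.04 = 0.70.
Panel area = 119.219 / 0.70 = 170.3 sq m.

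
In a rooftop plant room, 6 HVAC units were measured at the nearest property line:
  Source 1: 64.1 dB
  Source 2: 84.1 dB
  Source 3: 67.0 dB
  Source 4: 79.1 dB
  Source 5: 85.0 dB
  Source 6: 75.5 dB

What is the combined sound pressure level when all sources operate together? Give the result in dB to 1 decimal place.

Sum in the linear (power) domain: Σ 10^(Lᵢ/10) = 10^(64.1/10) + 10^(84.1/10) + 10^(67.0/10) + 10^(79.1/10) + 10^(85.0/10) + 10^(75.5/10) = 6.976e+08.
Back to dB: 10·log₁₀ Σ = 88.4 dB.

88.4 dB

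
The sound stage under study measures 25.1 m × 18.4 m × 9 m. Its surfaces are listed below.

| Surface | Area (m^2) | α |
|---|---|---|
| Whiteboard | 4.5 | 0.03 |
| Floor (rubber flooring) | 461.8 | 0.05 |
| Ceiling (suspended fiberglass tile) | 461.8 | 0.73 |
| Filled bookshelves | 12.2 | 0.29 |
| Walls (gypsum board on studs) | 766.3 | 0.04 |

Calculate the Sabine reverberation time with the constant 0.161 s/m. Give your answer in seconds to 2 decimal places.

1.70 s

Summing Sᵢαᵢ: 0.135 + 23.090 + 337.114 + 3.538 + 30.652 → A = 394.529 sabins.
Volume V = 25.1 × 18.4 × 9 = 4156.56 m³.
RT60 = 0.161 · V / A = 0.161 × 4156.56 / 394.529 = 1.70 s.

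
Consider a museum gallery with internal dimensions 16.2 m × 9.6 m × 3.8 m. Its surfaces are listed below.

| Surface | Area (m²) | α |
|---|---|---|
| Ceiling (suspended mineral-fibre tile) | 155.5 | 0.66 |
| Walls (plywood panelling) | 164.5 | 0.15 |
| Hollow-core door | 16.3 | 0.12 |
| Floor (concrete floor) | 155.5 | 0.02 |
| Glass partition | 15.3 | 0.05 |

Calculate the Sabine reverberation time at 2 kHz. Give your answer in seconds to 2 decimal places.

A = Σ Sᵢαᵢ = 155.5×0.66 + 164.5×0.15 + 16.3×0.12 + 155.5×0.02 + 15.3×0.05 = 133.136 sabins.
Volume V = 16.2 × 9.6 × 3.8 = 590.976 m³.
RT60 = 0.161 · V / A = 0.161 × 590.976 / 133.136 = 0.71 s.

0.71 s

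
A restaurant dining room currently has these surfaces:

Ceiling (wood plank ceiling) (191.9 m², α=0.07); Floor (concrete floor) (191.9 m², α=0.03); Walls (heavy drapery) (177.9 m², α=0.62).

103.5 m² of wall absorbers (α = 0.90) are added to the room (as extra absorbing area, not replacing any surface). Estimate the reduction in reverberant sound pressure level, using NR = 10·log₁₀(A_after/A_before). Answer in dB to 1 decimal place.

2.4 dB

Summing Sᵢαᵢ: 13.433 + 5.757 + 110.298 → A_before = 129.488 sabins.
Treatment contributes 103.5·0.90 = 93.150 sabins.
A_after = 129.488 + 93.150 = 222.638 sabins.
Reduction = 10 log₁₀(A_after/A_before) = 10 log₁₀(1.7194) = 2.4 dB.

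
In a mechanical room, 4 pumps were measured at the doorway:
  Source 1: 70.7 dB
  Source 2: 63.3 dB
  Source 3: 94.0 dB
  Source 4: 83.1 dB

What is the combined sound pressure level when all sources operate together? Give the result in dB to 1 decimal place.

94.4 dB

Σ 10^(Lᵢ/10) = 2.73e+09.
L_total = 10·log₁₀(2.73e+09) = 94.4 dB.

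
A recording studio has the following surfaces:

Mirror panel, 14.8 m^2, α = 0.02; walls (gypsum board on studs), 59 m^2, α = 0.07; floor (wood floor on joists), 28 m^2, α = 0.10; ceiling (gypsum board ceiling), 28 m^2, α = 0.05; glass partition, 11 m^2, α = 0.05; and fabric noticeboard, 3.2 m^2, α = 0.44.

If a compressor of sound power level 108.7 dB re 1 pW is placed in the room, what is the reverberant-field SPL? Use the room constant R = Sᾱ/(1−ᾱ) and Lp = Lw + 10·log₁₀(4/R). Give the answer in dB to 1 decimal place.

Σ(Sᵢαᵢ) = 14.8×0.02 + 59×0.07 + 28×0.10 + 28×0.05 + 11×0.05 + 3.2×0.44 = 10.584; total area S = 144.0 m^2.
ᾱ = 0.0735, so room constant R = A/(1−ᾱ) = 11.424 m^2.
Lp = 108.7 + 10·log₁₀(4/11.424) = 108.7 + (-4.56) = 104.1 dB.

104.1 dB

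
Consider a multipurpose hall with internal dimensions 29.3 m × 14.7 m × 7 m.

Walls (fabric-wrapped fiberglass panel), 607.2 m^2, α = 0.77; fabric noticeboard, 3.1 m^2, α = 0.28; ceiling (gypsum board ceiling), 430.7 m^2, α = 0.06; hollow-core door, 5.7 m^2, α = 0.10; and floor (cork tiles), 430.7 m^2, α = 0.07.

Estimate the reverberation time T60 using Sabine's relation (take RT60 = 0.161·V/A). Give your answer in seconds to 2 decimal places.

A = Σ Sᵢαᵢ = 607.2*0.77 + 3.1*0.28 + 430.7*0.06 + 5.7*0.10 + 430.7*0.07 = 524.973 sabins.
Room volume: 3014.97 m³.
RT60 = 0.161 · V / A = 0.161 × 3014.97 / 524.973 = 0.92 s.

0.92 seconds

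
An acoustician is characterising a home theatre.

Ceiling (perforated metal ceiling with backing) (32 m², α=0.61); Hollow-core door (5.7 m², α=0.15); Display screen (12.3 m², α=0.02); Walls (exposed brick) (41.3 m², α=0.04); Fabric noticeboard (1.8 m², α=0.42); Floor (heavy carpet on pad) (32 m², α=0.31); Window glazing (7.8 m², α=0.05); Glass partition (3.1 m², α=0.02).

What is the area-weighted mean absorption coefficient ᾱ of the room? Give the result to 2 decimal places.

S = Σ Sᵢ = 32 + 5.7 + 12.3 + 41.3 + 1.8 + 32 + 7.8 + 3.1 = 136.0 m².
Σ(Sᵢαᵢ) = 32*0.61 + 5.7*0.15 + 12.3*0.02 + 41.3*0.04 + 1.8*0.42 + 32*0.31 + 7.8*0.05 + 3.1*0.02 = 33.401.
ᾱ = 33.401 / 136.0 = 0.25.

0.25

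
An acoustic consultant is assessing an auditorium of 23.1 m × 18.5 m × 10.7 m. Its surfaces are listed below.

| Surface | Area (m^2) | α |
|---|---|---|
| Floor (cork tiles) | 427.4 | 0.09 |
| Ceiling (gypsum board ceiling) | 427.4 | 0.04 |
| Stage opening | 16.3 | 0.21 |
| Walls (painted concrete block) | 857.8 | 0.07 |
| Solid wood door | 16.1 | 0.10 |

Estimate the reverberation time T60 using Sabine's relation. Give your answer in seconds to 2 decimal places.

Summing Sᵢαᵢ: 38.466 + 17.096 + 3.423 + 60.046 + 1.610 → A = 120.641 sabins.
Volume V = 23.1 × 18.5 × 10.7 = 4572.645 m³.
Sabine: RT60 = 0.161 × 4572.645 / 120.641 = 6.10 s.

6.10 sec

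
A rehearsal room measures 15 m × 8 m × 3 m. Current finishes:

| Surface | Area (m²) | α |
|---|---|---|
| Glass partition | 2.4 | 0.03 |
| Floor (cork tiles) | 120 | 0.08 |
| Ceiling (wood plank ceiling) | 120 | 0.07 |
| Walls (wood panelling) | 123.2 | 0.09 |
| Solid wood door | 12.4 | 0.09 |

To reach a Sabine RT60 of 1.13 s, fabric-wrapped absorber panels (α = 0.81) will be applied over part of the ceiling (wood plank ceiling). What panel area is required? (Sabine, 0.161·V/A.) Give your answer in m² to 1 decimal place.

28.4

Equivalent absorption area: A₁ = 2.4*0.03 + 120*0.08 + 120*0.07 + 123.2*0.09 + 12.4*0.09 = 30.276 m².
V = 360 m³. Target absorption A₂ = 0.161 × 360 / 1.13 = 51.292 sabins.
Absorption to add: 51.292 − 30.276 = 21.016 sabins.
Net gain per m²: Δα = 0.81 − 0.07 = 0.74.
Area = ΔA/Δα = 21.016/0.74 = 28.4 m².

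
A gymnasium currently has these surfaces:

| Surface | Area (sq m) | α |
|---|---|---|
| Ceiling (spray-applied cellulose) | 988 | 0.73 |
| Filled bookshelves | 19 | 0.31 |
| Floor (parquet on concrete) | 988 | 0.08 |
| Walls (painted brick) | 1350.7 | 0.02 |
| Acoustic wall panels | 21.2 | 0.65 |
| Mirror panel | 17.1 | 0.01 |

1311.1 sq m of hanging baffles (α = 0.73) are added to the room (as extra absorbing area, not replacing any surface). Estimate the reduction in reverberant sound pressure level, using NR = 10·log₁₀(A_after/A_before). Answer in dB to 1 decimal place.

Equivalent absorption area: A_before = 988·0.73 + 19·0.31 + 988·0.08 + 1350.7·0.02 + 21.2·0.65 + 17.1·0.01 = 847.135 sq m.
Added absorption = 1311.1 × 0.73 = 957.103 sabins.
A_after = 847.135 + 957.103 = 1804.238 sabins.
Reduction = 10 log₁₀(A_after/A_before) = 10 log₁₀(2.1298) = 3.3 dB.

3.3 dB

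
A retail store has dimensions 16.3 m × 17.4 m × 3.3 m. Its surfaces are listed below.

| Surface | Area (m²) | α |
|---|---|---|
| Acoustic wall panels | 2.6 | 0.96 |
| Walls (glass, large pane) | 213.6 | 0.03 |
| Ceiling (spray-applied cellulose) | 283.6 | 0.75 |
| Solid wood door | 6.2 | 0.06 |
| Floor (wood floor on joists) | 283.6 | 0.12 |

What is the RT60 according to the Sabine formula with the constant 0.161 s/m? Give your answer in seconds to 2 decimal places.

Total absorption A = 2.6×0.96 + 213.6×0.03 + 283.6×0.75 + 6.2×0.06 + 283.6×0.12
  = 2.496 + 6.408 + 212.700 + 0.372 + 34.032 = 256.008 m² sabins.
Volume V = 16.3 × 17.4 × 3.3 = 935.946 m³.
Sabine: RT60 = 0.161 × 935.946 / 256.008 = 0.59 s.

0.59 s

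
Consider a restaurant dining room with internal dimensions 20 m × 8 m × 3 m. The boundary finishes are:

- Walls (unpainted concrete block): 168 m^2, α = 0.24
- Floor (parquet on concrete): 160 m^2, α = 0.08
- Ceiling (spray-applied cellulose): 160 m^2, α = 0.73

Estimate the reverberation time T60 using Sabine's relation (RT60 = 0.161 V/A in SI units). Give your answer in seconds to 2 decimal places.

0.45 s

Summing Sᵢαᵢ: 40.320 + 12.800 + 116.800 → A = 169.920 sabins.
V = 20·8·3 = 480 m³.
T = 0.161 V/A = 0.161·480/169.920 = 0.45 s.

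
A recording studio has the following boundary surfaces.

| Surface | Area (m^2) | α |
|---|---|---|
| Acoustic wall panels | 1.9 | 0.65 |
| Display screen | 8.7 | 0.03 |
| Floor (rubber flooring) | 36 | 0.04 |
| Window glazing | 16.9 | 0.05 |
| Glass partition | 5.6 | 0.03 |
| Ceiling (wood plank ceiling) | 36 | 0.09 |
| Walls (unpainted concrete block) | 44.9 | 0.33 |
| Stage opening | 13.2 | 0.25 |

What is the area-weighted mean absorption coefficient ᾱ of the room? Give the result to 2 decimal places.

0.16

S = Σ Sᵢ = 1.9 + 8.7 + 36 + 16.9 + 5.6 + 36 + 44.9 + 13.2 = 163.2 m^2.
Weighted sum Σ Sα = 25.306.
ᾱ = 25.306 / 163.2 = 0.16.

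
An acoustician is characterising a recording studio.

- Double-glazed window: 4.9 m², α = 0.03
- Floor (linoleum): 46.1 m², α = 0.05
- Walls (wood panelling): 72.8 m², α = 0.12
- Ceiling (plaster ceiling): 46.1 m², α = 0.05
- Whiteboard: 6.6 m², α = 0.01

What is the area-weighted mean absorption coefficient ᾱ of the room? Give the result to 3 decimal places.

0.077

Total surface area S = 176.5 m².
Weighted sum Σ Sα = 13.559.
ᾱ = 13.559 / 176.5 = 0.077.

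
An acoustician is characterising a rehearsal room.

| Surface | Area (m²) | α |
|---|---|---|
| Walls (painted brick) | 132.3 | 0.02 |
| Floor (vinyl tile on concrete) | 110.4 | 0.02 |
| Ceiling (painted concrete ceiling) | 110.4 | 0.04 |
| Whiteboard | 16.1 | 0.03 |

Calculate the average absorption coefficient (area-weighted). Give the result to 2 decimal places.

0.03

S = Σ Sᵢ = 132.3 + 110.4 + 110.4 + 16.1 = 369.2 m².
Σ(Sᵢαᵢ) = 132.3*0.02 + 110.4*0.02 + 110.4*0.04 + 16.1*0.03 = 9.753.
ᾱ = 9.753 / 369.2 = 0.03.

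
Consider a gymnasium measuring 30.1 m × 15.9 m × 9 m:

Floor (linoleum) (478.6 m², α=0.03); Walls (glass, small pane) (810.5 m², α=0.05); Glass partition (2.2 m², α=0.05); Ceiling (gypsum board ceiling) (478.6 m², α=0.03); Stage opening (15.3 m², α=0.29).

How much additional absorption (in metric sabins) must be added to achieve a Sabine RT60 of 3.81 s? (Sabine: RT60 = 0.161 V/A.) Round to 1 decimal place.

Total absorption A₁ = 478.6*0.03 + 810.5*0.05 + 2.2*0.05 + 478.6*0.03 + 15.3*0.29
  = 14.358 + 40.525 + 0.110 + 14.358 + 4.437 = 73.788 m² sabins.
V = 4307.31 m³. Required absorption A₂ = 0.161 × 4307.31 / 3.81 = 182.015 sabins.
ΔA = A₂ − A₁ = 182.015 − 73.788 = 108.2 sabins.

108.2 sabins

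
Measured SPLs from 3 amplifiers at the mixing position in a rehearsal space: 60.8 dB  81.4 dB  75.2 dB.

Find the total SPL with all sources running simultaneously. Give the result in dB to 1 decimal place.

82.4 dB

Converting to relative power and adding: 10^(60.8/10) + 10^(81.4/10) + 10^(75.2/10) = 1.724e+08.
Back to dB: 10·log₁₀ Σ = 82.4 dB.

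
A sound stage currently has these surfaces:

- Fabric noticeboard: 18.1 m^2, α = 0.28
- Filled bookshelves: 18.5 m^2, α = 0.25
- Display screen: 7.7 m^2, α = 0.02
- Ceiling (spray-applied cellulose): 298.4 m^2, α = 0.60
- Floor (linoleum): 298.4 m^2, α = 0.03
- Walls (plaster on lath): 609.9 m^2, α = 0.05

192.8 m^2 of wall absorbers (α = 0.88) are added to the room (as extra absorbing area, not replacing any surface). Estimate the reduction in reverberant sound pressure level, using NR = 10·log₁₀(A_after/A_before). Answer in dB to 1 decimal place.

2.4 dB

A_before = Σ Sᵢαᵢ = 18.1·0.28 + 18.5·0.25 + 7.7·0.02 + 298.4·0.60 + 298.4·0.03 + 609.9·0.05 = 228.334 sabins.
Added absorption = 192.8 × 0.88 = 169.664 sabins.
New total A_after = 397.998 sabins.
Reduction = 10 log₁₀(A_after/A_before) = 10 log₁₀(1.7431) = 2.4 dB.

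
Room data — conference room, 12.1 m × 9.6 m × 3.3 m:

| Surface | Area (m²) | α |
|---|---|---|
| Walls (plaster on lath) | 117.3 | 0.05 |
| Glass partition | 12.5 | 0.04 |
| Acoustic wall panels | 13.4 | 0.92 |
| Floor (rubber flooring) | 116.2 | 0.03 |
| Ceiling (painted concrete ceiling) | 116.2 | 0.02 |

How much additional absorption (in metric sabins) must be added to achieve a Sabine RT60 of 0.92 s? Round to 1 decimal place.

Summing Sᵢαᵢ: 5.865 + 0.500 + 12.328 + 3.486 + 2.324 → A₁ = 24.503 sabins.
Target A₂ = 0.161·383.328/0.92 = 67.082 sabins (V = 383.328 m³).
Additional absorption ΔA = 67.082 − 24.503 = 42.6 sabins.

42.6 sabins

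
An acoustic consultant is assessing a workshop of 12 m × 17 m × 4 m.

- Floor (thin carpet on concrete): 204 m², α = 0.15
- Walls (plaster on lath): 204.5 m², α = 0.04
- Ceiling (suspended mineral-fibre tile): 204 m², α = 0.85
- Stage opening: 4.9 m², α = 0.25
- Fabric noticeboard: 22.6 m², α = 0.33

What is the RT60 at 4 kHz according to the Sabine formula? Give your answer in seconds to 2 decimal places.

0.59 s

Summing Sᵢαᵢ: 30.600 + 8.180 + 173.400 + 1.225 + 7.458 → A = 220.863 sabins.
Volume V = 12 × 17 × 4 = 816 m³.
Sabine: RT60 = 0.161 × 816 / 220.863 = 0.59 s.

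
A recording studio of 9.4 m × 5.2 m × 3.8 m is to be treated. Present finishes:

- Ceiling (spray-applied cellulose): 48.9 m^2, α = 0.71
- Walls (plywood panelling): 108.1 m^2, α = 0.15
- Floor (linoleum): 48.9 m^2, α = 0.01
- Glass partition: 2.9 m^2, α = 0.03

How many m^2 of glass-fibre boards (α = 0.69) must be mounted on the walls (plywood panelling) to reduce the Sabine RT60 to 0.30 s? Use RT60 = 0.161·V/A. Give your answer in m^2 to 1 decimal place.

A₁ = Σ Sᵢαᵢ = 48.9*0.71 + 108.1*0.15 + 48.9*0.01 + 2.9*0.03 = 51.510 sabins.
Required A₂ = 0.161·185.744/0.30 = 99.683 sabins.
ΔA needed = 99.683 − 51.510 = 48.173 sabins.
Net gain per m^2: Δα = 0.69 − 0.15 = 0.54.
Panel area = 48.173 / 0.54 = 89.2 m^2.

89.2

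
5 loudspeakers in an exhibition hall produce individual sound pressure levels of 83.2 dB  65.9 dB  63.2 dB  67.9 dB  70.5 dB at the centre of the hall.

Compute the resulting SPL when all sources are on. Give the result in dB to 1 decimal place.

83.7 dB

Converting to relative power and adding: 10^(83.2/10) + 10^(65.9/10) + 10^(63.2/10) + 10^(67.9/10) + 10^(70.5/10) = 2.323e+08.
Back to dB: 10·log₁₀ Σ = 83.7 dB.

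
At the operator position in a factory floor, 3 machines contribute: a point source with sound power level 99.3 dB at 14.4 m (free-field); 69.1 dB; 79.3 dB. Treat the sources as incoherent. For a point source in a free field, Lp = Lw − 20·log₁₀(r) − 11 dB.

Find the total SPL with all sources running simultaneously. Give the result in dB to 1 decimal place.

79.8 dB

Source at 14.4 m: Lp = 99.3 − 20·log₁₀(14.4) − 11 = 65.1 dB.
Converting to relative power and adding: 10^(65.1/10) + 10^(69.1/10) + 10^(79.3/10) = 9.648e+07.
Combined level = 10 log₁₀(9.648e+07) = 79.8 dB.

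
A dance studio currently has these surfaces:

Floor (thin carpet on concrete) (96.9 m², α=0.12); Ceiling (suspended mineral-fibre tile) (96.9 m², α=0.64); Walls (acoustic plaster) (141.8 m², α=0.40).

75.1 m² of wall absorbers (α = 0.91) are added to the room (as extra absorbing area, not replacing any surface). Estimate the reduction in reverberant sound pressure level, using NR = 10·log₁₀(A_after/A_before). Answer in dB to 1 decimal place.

1.8 dB

Total absorption A_before = 96.9×0.12 + 96.9×0.64 + 141.8×0.40
  = 11.628 + 62.016 + 56.720 = 130.364 m² sabins.
Treatment contributes 75.1·0.91 = 68.341 sabins.
A_after = 130.364 + 68.341 = 198.705 sabins.
Reduction = 10 log₁₀(A_after/A_before) = 10 log₁₀(1.5242) = 1.8 dB.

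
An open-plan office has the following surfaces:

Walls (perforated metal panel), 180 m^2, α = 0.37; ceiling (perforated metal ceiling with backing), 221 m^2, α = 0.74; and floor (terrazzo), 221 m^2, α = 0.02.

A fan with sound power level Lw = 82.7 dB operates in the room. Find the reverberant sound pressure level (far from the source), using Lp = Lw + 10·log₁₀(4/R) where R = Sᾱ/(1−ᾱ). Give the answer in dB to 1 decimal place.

63.0 dB

A = 234.560 sabins; S = 622.0 m^2.
ᾱ = 0.3771, so room constant R = A/(1−ᾱ) = 376.561 m^2.
Lp = Lw + 10 log₁₀(4/R) = 82.7 -19.74 = 63.0 dB.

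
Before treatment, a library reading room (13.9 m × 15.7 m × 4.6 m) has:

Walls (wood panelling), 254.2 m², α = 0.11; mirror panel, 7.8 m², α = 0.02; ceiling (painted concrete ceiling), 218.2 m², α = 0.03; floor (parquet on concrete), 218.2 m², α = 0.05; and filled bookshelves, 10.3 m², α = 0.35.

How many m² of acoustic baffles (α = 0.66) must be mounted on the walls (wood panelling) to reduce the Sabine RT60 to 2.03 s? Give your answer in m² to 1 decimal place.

55.3

Summing Sᵢαᵢ: 27.962 + 0.156 + 6.546 + 10.910 + 3.605 → A₁ = 49.179 sabins.
V = 1003.858 m³. Target absorption A₂ = 0.161 × 1003.858 / 2.03 = 79.616 sabins.
ΔA needed = 79.616 − 49.179 = 30.437 sabins.
Each m² of panel replacing the walls (wood panelling) adds (0.66 − 0.11) = 0.55 sabins.
Panel area = 30.437 / 0.55 = 55.3 m².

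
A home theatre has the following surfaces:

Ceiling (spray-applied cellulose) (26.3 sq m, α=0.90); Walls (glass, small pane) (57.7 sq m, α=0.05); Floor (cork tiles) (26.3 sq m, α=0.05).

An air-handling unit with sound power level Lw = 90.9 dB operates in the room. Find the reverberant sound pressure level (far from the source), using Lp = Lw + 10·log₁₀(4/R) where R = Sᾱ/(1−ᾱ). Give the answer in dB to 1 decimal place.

A = 27.870 sabins; S = 110.3 sq m.
ᾱ = 0.2527, so room constant R = A/(1−ᾱ) = 37.294 sq m.
Lp = 90.9 + 10·log₁₀(4/37.294) = 90.9 + (-9.70) = 81.2 dB.

81.2 dB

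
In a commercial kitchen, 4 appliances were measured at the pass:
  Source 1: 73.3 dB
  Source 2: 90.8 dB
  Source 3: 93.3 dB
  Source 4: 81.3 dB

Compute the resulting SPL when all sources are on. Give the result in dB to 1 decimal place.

Sum in the linear (power) domain: Σ 10^(Lᵢ/10) = 10^(73.3/10) + 10^(90.8/10) + 10^(93.3/10) + 10^(81.3/10) = 3.497e+09.
L_total = 10·log₁₀(3.497e+09) = 95.4 dB.

95.4 dB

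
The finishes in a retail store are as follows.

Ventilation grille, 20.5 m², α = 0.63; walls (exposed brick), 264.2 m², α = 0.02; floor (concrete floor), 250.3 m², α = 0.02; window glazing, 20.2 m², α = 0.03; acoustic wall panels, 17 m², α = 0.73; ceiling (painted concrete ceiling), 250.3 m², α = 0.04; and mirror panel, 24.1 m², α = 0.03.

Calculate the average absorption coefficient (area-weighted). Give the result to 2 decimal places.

S = Σ Sᵢ = 20.5 + 264.2 + 250.3 + 20.2 + 17 + 250.3 + 24.1 = 846.6 m².
Weighted sum Σ Sα = 46.956.
ᾱ = A/S = 0.06.

0.06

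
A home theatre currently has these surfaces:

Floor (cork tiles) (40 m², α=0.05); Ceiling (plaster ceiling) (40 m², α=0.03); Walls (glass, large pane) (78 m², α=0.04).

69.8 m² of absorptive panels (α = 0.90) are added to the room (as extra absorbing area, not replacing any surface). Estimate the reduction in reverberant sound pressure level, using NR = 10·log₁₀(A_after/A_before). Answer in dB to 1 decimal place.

Equivalent absorption area: A_before = 40*0.05 + 40*0.03 + 78*0.04 = 6.320 m².
Added absorption = 69.8 × 0.90 = 62.820 sabins.
A_after = 6.320 + 62.820 = 69.140 sabins.
NR = 10·log₁₀(69.140/6.320) = 10.4 dB.

10.4 dB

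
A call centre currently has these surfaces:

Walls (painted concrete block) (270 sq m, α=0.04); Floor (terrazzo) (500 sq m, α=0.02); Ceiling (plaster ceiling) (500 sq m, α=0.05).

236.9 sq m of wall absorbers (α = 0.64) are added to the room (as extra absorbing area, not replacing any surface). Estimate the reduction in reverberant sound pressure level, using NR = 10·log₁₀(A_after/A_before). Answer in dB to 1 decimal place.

6.3 dB

A_before = Σ Sᵢαᵢ = 270·0.04 + 500·0.02 + 500·0.05 = 45.800 sabins.
Added absorption = 236.9 × 0.64 = 151.616 sabins.
New total A_after = 197.416 sabins.
Reduction = 10 log₁₀(A_after/A_before) = 10 log₁₀(4.3104) = 6.3 dB.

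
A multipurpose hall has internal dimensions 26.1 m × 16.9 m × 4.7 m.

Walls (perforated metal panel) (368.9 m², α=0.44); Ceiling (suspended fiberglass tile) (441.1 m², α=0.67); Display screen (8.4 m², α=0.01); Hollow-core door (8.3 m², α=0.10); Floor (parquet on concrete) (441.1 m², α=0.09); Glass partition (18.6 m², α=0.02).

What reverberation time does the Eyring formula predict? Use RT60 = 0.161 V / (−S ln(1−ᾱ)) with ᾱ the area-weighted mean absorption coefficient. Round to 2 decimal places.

S = Σ Sᵢ = 1286.4 m².
Absorption A = 368.9×0.44 + 441.1×0.67 + 8.4×0.01 + 8.3×0.10 + 441.1×0.09 + 18.6×0.02 = 498.838 sabins.
ᾱ = 498.838 / 1286.4 = 0.3878.
Eyring denominator: −S ln(1−ᾱ) = 631.232.
V = 26.1 × 16.9 × 4.7 = 2073.123 m³.
T = 0.161·V/[−S·ln(1−ᾱ)] = 0.161·2073.123/631.232 = 0.53 s.

0.53 s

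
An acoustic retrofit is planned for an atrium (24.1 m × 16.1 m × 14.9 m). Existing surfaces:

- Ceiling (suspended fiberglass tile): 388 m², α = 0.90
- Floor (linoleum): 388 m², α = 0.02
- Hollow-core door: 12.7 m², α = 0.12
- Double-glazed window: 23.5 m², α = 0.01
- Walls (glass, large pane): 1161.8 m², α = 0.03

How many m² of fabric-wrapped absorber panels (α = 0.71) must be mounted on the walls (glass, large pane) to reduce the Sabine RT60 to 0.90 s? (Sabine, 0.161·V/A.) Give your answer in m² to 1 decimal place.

942.1

Equivalent absorption area: A₁ = 388*0.90 + 388*0.02 + 12.7*0.12 + 23.5*0.01 + 1161.8*0.03 = 393.573 m².
V = 5781.349 m³. Target absorption A₂ = 0.161 × 5781.349 / 0.90 = 1034.219 sabins.
ΔA needed = 1034.219 − 393.573 = 640.646 sabins.
Each m² of panel replacing the walls (glass, large pane) adds (0.71 − 0.03) = 0.68 sabins.
Panel area = 640.646 / 0.68 = 942.1 m².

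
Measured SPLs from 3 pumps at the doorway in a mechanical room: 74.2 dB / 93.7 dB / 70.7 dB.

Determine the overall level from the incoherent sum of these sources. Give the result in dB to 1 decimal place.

Σ 10^(Lᵢ/10) = 2.382e+09.
Back to dB: 10·log₁₀ Σ = 93.8 dB.

93.8 dB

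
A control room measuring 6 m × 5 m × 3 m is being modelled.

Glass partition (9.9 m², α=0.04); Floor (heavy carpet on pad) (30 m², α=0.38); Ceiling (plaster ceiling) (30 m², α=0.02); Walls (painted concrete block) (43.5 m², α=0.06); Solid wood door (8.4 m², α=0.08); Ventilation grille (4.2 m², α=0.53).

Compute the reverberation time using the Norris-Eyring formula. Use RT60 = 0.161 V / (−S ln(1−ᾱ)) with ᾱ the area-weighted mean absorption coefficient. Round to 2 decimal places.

S = Σ Sᵢ = 126.0 m².
Absorption A = 9.9·0.04 + 30·0.38 + 30·0.02 + 43.5·0.06 + 8.4·0.08 + 4.2·0.53 = 17.904 sabins.
Mean coefficient ᾱ = A/S = 0.1421.
Eyring denominator: −S ln(1−ᾱ) = 19.312.
V = 6 × 5 × 3 = 90 m³.
T = 0.161·V/[−S·ln(1−ᾱ)] = 0.161·90/19.312 = 0.75 s.

0.75 s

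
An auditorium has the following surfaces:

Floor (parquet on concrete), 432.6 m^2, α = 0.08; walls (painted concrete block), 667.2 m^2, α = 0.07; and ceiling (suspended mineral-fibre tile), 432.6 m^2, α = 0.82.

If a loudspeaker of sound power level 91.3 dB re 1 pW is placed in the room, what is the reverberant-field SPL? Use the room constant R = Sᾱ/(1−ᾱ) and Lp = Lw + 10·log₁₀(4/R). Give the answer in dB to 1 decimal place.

A = 436.044 sabins; S = 1532.4 m^2.
ᾱ = 0.2845, so room constant R = A/(1−ᾱ) = 609.426 m^2.
Lp = 91.3 + 10·log₁₀(4/609.426) = 91.3 + (-21.83) = 69.5 dB.

69.5 dB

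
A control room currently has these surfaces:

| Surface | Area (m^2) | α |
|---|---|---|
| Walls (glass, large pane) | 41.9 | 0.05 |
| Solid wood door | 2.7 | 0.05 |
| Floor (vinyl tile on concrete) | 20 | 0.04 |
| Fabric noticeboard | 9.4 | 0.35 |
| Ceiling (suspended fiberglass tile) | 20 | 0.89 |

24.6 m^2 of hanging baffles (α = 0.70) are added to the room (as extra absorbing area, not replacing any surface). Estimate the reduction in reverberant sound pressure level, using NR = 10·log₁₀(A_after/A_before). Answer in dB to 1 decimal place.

2.3 dB

A_before = Σ Sᵢαᵢ = 41.9·0.05 + 2.7·0.05 + 20·0.04 + 9.4·0.35 + 20·0.89 = 24.120 sabins.
Treatment contributes 24.6·0.70 = 17.220 sabins.
A_after = 24.120 + 17.220 = 41.340 sabins.
NR = 10·log₁₀(41.340/24.120) = 2.3 dB.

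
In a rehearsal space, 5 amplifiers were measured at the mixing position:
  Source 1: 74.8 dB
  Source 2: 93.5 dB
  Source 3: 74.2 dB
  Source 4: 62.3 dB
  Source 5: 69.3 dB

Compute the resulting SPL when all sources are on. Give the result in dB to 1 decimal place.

Σ 10^(Lᵢ/10) = 2.305e+09.
Back to dB: 10·log₁₀ Σ = 93.6 dB.

93.6 dB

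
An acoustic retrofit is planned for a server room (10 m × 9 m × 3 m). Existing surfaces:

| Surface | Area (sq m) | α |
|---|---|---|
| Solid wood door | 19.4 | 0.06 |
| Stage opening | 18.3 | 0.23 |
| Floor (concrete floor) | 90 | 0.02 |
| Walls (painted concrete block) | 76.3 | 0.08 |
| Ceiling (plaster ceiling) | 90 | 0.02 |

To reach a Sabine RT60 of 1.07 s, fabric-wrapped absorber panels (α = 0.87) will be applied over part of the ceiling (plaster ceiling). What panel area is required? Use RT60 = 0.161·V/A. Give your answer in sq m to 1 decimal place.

30.1

Total absorption A₁ = 19.4*0.06 + 18.3*0.23 + 90*0.02 + 76.3*0.08 + 90*0.02
  = 1.164 + 4.209 + 1.800 + 6.104 + 1.800 = 15.077 sq m sabins.
Required A₂ = 0.161·270/1.07 = 40.626 sabins.
ΔA needed = 40.626 − 15.077 = 25.549 sabins.
Each sq m of panel replacing the ceiling (plaster ceiling) adds (0.87 − 0.02) = 0.85 sabins.
Area = ΔA/Δα = 25.549/0.85 = 30.1 sq m.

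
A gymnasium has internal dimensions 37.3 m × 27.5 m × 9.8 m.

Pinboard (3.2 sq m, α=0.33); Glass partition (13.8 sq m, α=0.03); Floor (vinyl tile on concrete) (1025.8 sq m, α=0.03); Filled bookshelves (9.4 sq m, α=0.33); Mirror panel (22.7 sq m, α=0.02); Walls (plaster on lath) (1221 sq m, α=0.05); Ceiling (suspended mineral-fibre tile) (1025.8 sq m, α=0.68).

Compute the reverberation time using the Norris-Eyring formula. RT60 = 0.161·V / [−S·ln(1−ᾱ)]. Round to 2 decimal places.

Total surface area S = 3.2 + 13.8 + 1025.8 + 9.4 + 22.7 + 1221 + 1025.8 = 3321.7 sq m.
Absorption A = 3.2×0.33 + 13.8×0.03 + 1025.8×0.03 + 9.4×0.33 + 22.7×0.02 + 1221×0.05 + 1025.8×0.68 = 794.394 sabins.
Mean coefficient ᾱ = A/S = 0.2392.
Eyring denominator: −S ln(1−ᾱ) = 908.102.
V = 37.3 × 27.5 × 9.8 = 10052.35 m³.
T = 0.161·V/[−S·ln(1−ᾱ)] = 0.161·10052.35/908.102 = 1.78 s.

1.78 s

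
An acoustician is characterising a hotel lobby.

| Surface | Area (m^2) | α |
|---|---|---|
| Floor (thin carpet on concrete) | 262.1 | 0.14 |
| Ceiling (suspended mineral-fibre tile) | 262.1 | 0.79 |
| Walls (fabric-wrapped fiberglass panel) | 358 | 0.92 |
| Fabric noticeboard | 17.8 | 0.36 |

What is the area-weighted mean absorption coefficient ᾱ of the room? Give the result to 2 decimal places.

Total surface area S = 900.0 m^2.
A = 262.1·0.14 + 262.1·0.79 + 358·0.92 + 17.8·0.36 = 579.521 sabins.
ᾱ = 579.521 / 900.0 = 0.64.

0.64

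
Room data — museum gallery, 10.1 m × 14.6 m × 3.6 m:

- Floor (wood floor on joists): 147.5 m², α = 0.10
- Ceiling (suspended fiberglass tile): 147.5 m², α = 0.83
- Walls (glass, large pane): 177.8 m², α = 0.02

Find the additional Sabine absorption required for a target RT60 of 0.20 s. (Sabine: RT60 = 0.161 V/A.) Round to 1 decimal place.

Total absorption A₁ = 147.5×0.10 + 147.5×0.83 + 177.8×0.02
  = 14.750 + 122.425 + 3.556 = 140.731 m² sabins.
For T = 0.20 s, need A₂ = 0.161·V/T = 0.161·530.856/0.20 = 427.339 sabins.
Shortfall: 427.339 − 140.731 = 286.6 sabins.

286.6 sabins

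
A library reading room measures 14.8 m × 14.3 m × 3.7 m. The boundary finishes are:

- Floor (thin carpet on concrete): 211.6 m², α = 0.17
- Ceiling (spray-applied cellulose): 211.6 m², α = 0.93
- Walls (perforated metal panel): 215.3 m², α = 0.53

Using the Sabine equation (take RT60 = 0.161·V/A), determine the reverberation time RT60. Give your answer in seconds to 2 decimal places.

Equivalent absorption area: A = 211.6×0.17 + 211.6×0.93 + 215.3×0.53 = 346.869 m².
V = 14.8·14.3·3.7 = 783.068 m³.
T = 0.161 V/A = 0.161·783.068/346.869 = 0.36 s.

0.36 s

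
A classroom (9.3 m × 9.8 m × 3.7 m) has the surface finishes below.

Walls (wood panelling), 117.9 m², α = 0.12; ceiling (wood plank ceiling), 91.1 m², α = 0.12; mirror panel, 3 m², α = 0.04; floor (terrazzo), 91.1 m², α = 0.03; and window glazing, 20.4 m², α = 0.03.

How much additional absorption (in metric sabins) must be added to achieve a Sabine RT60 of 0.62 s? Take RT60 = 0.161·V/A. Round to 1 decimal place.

Summing Sᵢαᵢ: 14.148 + 10.932 + 0.120 + 2.733 + 0.612 → A₁ = 28.545 sabins.
For T = 0.62 s, need A₂ = 0.161·V/T = 0.161·337.218/0.62 = 87.568 sabins.
Additional absorption ΔA = 87.568 − 28.545 = 59.0 sabins.

59.0 sabins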